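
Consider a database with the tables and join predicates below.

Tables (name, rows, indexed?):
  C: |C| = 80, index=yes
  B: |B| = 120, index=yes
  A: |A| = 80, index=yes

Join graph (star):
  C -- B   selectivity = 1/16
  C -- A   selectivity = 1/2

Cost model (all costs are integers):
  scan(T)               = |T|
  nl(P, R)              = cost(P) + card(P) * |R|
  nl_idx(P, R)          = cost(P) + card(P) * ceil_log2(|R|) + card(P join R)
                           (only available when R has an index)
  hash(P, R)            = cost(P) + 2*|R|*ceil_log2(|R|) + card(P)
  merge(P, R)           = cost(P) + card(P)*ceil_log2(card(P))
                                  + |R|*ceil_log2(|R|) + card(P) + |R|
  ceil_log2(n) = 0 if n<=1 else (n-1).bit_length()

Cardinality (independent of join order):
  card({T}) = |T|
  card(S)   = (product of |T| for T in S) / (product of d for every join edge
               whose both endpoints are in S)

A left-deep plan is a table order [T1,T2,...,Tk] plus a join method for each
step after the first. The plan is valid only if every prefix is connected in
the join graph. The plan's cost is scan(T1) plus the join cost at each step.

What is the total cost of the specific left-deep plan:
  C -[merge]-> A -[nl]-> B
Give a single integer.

385360

step 1: scan C: cost=80, card=80
step 2: join A via merge
    card(P join A) = 80*80/(2) = 3200
    cost = 80 + 80*7 + 80*7 + 80 + 80 = 1360
step 3: join B via nl
    card(P join B) = 3200*120/(16) = 24000
    cost = 1360 + 3200*120 = 385360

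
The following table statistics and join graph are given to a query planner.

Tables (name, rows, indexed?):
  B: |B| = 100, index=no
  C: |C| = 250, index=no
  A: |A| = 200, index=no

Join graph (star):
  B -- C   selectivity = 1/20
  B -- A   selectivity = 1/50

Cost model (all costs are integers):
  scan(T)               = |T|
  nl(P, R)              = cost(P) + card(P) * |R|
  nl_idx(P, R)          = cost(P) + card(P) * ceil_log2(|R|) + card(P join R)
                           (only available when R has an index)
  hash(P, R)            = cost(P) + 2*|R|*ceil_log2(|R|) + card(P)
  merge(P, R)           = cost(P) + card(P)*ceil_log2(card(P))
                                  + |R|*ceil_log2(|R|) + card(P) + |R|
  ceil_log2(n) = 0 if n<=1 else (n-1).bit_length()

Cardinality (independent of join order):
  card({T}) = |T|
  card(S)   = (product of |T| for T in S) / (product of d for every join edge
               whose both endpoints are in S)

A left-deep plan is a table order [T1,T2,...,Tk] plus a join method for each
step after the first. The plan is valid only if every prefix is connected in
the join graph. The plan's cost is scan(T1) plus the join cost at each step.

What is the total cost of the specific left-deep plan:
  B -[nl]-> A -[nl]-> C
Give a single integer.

step 1: scan B: cost=100, card=100
step 2: join A via nl
    card(P join A) = 100*200/(50) = 400
    cost = 100 + 100*200 = 20100
step 3: join C via nl
    card(P join C) = 400*250/(20) = 5000
    cost = 20100 + 400*250 = 120100

120100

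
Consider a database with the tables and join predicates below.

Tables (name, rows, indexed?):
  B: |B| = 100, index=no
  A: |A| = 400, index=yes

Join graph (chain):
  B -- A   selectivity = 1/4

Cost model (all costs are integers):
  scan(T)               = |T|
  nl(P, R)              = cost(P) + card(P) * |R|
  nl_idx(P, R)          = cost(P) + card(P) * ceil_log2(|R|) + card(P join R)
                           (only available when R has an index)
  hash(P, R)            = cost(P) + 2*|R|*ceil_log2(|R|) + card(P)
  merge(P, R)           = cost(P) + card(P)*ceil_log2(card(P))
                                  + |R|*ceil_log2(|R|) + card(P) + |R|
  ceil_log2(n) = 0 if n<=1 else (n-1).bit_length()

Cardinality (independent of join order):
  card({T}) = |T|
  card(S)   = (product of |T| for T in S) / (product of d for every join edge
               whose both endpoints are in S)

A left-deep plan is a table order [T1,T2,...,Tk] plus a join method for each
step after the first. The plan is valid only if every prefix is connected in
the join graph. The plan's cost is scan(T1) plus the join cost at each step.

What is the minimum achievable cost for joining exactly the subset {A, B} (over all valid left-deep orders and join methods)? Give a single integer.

2200

Selinger DP over subsets of {A,B}:
  {B}: scan cost=100, card=100
  {A}: scan cost=400, card=400
  {AB}: card=10000; try (B,hash)→2200, (A,merge)→4900, (B,merge)→5200, (A,hash)→7400, (A,nl_idx)→11000, (A,nl)→40100 …(+1); best=2200 via (B,hash)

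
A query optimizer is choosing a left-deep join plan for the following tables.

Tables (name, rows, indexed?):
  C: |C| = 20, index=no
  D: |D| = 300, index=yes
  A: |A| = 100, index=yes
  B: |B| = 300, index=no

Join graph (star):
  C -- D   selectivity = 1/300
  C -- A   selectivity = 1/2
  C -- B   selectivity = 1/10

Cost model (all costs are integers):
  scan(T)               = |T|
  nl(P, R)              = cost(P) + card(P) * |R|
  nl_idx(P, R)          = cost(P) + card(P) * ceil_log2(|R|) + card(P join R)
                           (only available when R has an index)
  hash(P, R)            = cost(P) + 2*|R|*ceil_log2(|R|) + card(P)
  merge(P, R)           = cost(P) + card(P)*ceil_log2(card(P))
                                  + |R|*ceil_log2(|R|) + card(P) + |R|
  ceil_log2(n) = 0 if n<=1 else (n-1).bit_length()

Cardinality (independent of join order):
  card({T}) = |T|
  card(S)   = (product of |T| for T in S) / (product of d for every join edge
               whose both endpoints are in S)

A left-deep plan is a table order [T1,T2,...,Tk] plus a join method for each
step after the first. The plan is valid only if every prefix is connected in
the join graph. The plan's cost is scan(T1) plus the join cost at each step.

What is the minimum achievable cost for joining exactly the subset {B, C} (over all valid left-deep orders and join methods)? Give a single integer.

Selinger DP over subsets of {B,C}:
  {C}: scan cost=20, card=20
  {B}: scan cost=300, card=300
  {BC}: card=600; try (C,hash)→800, (B,merge)→3140, (C,merge)→3420, (B,hash)→5440, (B,nl)→6020, (C,nl)→6300; best=800 via (C,hash)

800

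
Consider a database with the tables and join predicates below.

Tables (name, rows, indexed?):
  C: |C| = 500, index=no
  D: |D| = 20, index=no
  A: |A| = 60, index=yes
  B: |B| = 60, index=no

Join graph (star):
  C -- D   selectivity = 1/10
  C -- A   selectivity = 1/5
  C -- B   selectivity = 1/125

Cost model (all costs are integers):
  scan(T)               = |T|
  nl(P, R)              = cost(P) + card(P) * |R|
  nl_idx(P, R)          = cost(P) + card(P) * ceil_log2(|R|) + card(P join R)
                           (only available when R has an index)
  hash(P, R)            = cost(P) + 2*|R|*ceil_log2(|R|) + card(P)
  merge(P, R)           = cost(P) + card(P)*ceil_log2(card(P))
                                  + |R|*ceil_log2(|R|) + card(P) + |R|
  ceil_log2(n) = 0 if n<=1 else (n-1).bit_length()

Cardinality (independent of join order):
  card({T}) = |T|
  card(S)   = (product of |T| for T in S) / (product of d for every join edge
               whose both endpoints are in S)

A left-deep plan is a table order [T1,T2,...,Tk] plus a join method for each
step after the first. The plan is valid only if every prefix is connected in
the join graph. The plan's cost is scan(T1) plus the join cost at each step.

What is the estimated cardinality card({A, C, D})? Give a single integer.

Tables in S: A(60), C(500), D(20)
Edges inside S: C-D(d=10), C-A(d=5)
numerator = 60 * 500 * 20 = 600000
denominator = 10 * 5 = 50
card(S) = 600000 / 50 = 12000

12000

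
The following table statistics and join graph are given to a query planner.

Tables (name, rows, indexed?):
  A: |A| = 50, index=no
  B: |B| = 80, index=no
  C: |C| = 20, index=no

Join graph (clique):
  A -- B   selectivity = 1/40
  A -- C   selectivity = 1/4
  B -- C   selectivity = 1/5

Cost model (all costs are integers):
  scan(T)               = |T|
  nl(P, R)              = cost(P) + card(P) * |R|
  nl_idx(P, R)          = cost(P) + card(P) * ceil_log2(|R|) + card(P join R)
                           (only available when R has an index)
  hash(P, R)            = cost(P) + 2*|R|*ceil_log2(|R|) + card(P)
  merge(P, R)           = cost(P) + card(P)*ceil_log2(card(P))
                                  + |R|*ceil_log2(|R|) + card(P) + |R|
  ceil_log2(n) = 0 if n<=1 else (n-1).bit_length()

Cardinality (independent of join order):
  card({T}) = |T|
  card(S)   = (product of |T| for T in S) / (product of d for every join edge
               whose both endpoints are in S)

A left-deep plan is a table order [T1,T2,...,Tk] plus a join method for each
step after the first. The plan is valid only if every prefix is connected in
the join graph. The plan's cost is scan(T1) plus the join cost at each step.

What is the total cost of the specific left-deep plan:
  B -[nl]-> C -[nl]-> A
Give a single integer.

step 1: scan B: cost=80, card=80
step 2: join C via nl
    card(P join C) = 80*20/(5) = 320
    cost = 80 + 80*20 = 1680
step 3: join A via nl
    card(P join A) = 320*50/(40*4) = 100
    cost = 1680 + 320*50 = 17680

17680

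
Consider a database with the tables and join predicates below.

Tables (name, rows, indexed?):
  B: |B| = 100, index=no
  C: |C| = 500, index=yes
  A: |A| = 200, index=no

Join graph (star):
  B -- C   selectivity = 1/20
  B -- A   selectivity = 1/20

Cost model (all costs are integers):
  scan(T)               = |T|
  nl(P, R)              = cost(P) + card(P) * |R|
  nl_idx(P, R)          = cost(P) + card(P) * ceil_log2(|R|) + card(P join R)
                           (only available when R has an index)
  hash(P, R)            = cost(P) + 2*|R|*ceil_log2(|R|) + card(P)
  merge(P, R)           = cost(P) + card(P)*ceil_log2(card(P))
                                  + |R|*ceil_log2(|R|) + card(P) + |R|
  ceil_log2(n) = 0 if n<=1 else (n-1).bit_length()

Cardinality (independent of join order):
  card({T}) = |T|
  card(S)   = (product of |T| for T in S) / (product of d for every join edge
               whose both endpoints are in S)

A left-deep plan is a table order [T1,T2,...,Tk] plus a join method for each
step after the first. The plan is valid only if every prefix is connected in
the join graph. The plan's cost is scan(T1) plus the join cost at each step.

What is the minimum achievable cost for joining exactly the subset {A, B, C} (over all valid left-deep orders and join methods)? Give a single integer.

Selinger DP over subsets of {A,B,C}:
  {B}: scan cost=100, card=100
  {C}: scan cost=500, card=500
  {A}: scan cost=200, card=200
  {BC}: card=2500; try (B,hash)→2400, (C,nl_idx)→3500, (C,merge)→5900, (B,merge)→6300, (C,hash)→9200, (C,nl)→50100 …(+1); best=2400 via (B,hash)
  {AB}: card=1000; try (B,hash)→1800, (A,merge)→2700, (B,merge)→2800, (A,hash)→3400, (A,nl)→20100, (B,nl)→20200; best=1800 via (B,hash)
  {ABC}: card=25000; try (A,hash)→8100, (C,hash)→11800, (C,merge)→17800, (C,nl_idx)→35800, (A,merge)→36700, (C,nl)→501800 …(+1); best=8100 via (A,hash)

8100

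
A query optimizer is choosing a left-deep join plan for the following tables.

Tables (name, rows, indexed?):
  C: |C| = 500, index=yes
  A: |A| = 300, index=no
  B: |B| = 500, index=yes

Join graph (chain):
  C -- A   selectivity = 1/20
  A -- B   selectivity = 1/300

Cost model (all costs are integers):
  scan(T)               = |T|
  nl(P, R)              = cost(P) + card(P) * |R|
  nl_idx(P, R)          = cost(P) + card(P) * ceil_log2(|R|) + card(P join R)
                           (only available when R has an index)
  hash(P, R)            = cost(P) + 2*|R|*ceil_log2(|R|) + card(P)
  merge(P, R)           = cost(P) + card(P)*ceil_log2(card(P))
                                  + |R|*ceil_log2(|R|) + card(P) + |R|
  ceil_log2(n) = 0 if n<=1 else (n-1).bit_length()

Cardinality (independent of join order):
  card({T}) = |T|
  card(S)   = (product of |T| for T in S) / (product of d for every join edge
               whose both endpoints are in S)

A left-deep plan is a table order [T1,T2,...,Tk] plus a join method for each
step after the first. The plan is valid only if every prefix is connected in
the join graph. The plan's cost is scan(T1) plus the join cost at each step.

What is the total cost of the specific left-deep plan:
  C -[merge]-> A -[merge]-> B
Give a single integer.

step 1: scan C: cost=500, card=500
step 2: join A via merge
    card(P join A) = 500*300/(20) = 7500
    cost = 500 + 500*9 + 300*9 + 500 + 300 = 8500
step 3: join B via merge
    card(P join B) = 7500*500/(300) = 12500
    cost = 8500 + 7500*13 + 500*9 + 7500 + 500 = 118500

118500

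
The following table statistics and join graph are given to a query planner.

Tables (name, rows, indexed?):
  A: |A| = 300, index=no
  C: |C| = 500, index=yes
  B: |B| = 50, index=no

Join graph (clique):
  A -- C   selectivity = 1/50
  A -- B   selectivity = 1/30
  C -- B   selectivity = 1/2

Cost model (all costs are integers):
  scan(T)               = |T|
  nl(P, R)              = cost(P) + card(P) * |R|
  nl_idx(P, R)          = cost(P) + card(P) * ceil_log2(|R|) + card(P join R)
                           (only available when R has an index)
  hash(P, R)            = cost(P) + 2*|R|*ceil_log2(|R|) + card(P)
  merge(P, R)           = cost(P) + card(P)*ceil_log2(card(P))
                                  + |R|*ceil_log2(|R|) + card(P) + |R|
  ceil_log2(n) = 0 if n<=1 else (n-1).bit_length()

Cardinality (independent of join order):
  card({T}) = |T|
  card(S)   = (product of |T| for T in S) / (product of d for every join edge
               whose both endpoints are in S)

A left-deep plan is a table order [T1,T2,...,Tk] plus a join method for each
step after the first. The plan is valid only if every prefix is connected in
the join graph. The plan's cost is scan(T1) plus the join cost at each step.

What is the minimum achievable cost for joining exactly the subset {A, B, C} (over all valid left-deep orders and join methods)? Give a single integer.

8200

Selinger DP over subsets of {A,B,C}:
  {A}: scan cost=300, card=300
  {C}: scan cost=500, card=500
  {B}: scan cost=50, card=50
  {AC}: card=3000; try (C,nl_idx)→6000, (A,hash)→6400, (C,merge)→8300, (A,merge)→8500, (C,hash)→9600, (C,nl)→150300 …(+1); best=6000 via (C,nl_idx)
  {AB}: card=500; try (B,hash)→1200, (A,merge)→3400, (B,merge)→3650, (A,hash)→5500, (A,nl)→15050, (B,nl)→15300; best=1200 via (B,hash)
  {BC}: card=12500; try (B,hash)→1600, (C,merge)→5400, (B,merge)→5850, (C,hash)→9100, (C,nl_idx)→13000, (C,nl)→25050 …(+1); best=1600 via (B,hash)
  {ABC}: card=2500; try (C,nl_idx)→8200, (B,hash)→9600, (C,hash)→10700, (C,merge)→11200, (A,hash)→19500, (B,merge)→45350 …(+4); best=8200 via (C,nl_idx)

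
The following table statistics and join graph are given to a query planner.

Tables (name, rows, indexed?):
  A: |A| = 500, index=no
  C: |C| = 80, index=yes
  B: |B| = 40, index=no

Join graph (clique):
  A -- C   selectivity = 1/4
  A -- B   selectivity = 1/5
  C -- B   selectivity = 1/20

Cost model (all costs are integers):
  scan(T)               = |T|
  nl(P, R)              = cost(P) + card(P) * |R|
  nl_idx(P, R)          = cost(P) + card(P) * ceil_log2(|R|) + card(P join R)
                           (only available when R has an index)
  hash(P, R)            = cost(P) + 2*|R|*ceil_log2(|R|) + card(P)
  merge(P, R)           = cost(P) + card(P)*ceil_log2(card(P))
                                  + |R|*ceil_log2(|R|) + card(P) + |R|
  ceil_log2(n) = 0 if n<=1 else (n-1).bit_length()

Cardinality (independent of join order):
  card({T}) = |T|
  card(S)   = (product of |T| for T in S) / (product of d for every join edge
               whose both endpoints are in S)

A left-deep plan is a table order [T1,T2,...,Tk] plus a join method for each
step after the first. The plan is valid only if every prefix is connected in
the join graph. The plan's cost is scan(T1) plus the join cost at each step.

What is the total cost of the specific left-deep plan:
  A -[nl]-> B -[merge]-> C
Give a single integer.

73140

step 1: scan A: cost=500, card=500
step 2: join B via nl
    card(P join B) = 500*40/(5) = 4000
    cost = 500 + 500*40 = 20500
step 3: join C via merge
    card(P join C) = 4000*80/(4*20) = 4000
    cost = 20500 + 4000*12 + 80*7 + 4000 + 80 = 73140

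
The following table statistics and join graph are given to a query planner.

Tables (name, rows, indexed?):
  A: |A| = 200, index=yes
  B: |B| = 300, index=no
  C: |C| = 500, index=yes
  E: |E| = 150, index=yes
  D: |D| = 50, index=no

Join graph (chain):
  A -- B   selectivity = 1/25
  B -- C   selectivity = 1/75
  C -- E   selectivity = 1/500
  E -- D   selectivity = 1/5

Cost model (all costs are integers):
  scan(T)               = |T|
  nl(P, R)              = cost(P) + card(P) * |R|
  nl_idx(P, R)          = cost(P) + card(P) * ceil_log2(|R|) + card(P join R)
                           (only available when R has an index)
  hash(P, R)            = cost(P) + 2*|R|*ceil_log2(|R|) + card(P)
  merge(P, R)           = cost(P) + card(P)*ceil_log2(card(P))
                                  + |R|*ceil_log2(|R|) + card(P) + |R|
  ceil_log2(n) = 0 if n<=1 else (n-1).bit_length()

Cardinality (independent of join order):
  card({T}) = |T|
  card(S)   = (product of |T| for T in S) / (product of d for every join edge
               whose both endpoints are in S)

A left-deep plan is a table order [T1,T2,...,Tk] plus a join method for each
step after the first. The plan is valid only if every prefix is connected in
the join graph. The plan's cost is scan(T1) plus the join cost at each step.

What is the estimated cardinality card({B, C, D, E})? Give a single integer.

6000

Tables in S: B(300), C(500), D(50), E(150)
Edges inside S: B-C(d=75), C-E(d=500), E-D(d=5)
numerator = 300 * 500 * 50 * 150 = 1125000000
denominator = 75 * 500 * 5 = 187500
card(S) = 1125000000 / 187500 = 6000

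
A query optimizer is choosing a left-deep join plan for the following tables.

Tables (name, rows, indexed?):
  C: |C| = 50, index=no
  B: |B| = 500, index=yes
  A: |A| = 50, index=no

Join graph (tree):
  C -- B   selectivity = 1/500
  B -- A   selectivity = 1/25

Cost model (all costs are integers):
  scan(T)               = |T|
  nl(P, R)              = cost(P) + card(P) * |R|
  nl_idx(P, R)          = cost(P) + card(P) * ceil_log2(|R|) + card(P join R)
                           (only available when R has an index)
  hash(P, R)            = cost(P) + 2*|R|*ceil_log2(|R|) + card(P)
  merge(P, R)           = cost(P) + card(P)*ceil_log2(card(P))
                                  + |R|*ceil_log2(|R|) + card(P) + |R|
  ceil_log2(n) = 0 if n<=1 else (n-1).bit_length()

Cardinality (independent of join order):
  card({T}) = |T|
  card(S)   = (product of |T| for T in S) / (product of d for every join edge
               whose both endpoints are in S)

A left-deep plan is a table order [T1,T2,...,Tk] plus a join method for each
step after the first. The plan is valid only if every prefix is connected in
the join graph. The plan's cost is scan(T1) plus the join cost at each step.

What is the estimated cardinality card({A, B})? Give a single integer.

Tables in S: A(50), B(500)
Edges inside S: B-A(d=25)
numerator = 50 * 500 = 25000
denominator = 25 = 25
card(S) = 25000 / 25 = 1000

1000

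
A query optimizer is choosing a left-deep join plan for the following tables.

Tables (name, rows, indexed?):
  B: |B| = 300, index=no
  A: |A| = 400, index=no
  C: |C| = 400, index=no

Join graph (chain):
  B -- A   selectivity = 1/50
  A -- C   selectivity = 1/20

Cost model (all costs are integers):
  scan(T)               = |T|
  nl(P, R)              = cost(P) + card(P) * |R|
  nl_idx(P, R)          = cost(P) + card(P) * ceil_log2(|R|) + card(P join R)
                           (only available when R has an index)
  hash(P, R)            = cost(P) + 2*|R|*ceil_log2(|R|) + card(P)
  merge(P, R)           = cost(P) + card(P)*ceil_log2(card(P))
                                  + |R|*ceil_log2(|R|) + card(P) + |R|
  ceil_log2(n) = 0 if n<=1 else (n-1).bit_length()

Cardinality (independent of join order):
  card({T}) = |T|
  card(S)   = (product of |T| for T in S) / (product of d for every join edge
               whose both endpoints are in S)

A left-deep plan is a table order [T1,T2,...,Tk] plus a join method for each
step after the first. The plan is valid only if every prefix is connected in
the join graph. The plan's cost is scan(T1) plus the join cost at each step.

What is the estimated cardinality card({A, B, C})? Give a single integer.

48000

Tables in S: A(400), B(300), C(400)
Edges inside S: B-A(d=50), A-C(d=20)
numerator = 400 * 300 * 400 = 48000000
denominator = 50 * 20 = 1000
card(S) = 48000000 / 1000 = 48000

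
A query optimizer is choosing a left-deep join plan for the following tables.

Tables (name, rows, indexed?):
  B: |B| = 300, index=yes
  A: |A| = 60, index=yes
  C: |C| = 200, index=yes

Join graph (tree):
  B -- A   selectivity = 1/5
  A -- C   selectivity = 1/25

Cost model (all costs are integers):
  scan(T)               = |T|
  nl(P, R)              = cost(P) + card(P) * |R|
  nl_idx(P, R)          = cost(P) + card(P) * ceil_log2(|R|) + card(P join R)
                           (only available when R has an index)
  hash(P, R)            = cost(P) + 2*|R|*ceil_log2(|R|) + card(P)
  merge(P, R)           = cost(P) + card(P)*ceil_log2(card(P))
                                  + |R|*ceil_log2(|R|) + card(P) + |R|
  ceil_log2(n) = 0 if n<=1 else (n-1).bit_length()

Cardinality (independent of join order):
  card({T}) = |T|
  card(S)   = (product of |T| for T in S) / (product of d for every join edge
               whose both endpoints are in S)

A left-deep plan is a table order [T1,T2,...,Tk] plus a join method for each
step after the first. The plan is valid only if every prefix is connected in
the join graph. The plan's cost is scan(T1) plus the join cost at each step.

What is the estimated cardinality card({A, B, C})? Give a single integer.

28800

Tables in S: A(60), B(300), C(200)
Edges inside S: B-A(d=5), A-C(d=25)
numerator = 60 * 300 * 200 = 3600000
denominator = 5 * 25 = 125
card(S) = 3600000 / 125 = 28800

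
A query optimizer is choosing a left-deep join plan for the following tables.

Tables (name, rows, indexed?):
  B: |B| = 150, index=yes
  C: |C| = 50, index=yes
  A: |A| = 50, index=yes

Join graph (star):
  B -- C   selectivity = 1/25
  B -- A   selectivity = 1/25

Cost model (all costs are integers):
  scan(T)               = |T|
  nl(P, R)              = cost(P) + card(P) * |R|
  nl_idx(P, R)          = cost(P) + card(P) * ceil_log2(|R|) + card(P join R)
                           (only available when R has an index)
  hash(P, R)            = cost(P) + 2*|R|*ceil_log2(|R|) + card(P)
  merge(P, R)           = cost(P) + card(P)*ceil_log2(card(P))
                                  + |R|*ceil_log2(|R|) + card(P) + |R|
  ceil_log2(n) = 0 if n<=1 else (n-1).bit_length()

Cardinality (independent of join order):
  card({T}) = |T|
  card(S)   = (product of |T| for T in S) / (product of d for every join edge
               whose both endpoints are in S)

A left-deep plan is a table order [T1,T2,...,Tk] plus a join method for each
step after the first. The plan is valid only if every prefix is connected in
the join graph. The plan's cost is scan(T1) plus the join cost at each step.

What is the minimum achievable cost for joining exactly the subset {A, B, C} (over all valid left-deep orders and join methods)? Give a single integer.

1650

Selinger DP over subsets of {A,B,C}:
  {B}: scan cost=150, card=150
  {C}: scan cost=50, card=50
  {A}: scan cost=50, card=50
  {BC}: card=300; try (B,nl_idx)→750, (C,hash)→900, (C,nl_idx)→1350, (B,merge)→1750, (C,merge)→1850, (B,hash)→2500 …(+2); best=750 via (B,nl_idx)
  {AB}: card=300; try (B,nl_idx)→750, (A,hash)→900, (A,nl_idx)→1350, (B,merge)→1750, (A,merge)→1850, (B,hash)→2500 …(+2); best=750 via (B,nl_idx)
  {ABC}: card=600; try (C,hash)→1650, (A,hash)→1650, (C,nl_idx)→3150, (A,nl_idx)→3150, (C,merge)→4100, (A,merge)→4100 …(+2); best=1650 via (C,hash)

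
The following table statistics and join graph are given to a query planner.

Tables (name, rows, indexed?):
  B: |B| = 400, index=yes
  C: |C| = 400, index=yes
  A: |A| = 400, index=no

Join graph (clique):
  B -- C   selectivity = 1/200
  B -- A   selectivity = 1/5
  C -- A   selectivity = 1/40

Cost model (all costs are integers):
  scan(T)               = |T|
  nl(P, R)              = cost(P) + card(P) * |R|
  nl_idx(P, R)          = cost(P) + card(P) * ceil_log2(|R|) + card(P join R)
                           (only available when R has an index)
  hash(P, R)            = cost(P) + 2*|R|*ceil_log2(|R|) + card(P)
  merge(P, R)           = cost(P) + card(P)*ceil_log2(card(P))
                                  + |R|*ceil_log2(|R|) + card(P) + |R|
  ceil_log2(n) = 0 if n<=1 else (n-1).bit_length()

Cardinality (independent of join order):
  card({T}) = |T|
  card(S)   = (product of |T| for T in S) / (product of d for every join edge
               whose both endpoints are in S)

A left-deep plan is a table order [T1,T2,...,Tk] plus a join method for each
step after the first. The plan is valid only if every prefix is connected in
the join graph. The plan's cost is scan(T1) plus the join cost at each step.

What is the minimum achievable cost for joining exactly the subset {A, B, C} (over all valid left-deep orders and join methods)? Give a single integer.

Selinger DP over subsets of {A,B,C}:
  {B}: scan cost=400, card=400
  {C}: scan cost=400, card=400
  {A}: scan cost=400, card=400
  {BC}: card=800; try (C,nl_idx)→4800, (B,nl_idx)→4800, (C,hash)→8000, (B,hash)→8000, (C,merge)→8400, (B,merge)→8400 …(+2); best=4800 via (C,nl_idx)
  {AB}: card=32000; try (B,hash)→8000, (A,hash)→8000, (B,merge)→8400, (A,merge)→8400, (B,nl_idx)→36000, (B,nl)→160400 …(+1); best=8000 via (B,hash)
  {AC}: card=4000; try (C,hash)→8000, (C,nl_idx)→8000, (A,hash)→8000, (C,merge)→8400, (A,merge)→8400, (C,nl)→160400 …(+1); best=8000 via (C,hash)
  {ABC}: card=1600; try (A,hash)→12800, (A,merge)→17600, (B,hash)→19200, (B,nl_idx)→45600, (C,hash)→47200, (B,merge)→64000 …(+5); best=12800 via (A,hash)

12800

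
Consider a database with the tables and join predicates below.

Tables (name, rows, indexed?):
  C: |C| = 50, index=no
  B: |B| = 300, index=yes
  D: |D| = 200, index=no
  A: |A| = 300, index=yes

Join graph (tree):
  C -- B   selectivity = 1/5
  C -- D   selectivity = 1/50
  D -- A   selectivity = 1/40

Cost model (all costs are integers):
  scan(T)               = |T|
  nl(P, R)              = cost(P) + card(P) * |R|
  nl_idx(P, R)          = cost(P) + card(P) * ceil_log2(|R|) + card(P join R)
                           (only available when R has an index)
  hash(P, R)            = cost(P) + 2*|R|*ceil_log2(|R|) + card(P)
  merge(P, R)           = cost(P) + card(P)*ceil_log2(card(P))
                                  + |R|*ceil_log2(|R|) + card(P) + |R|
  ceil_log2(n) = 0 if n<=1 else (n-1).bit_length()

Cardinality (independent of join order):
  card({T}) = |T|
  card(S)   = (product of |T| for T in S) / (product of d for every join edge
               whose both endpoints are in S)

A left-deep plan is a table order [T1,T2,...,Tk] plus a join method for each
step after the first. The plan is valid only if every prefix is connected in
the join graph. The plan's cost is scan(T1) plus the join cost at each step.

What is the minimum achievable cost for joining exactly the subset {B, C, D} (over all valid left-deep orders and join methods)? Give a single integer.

5800

Selinger DP over subsets of {B,C,D}:
  {C}: scan cost=50, card=50
  {B}: scan cost=300, card=300
  {D}: scan cost=200, card=200
  {BC}: card=3000; try (C,hash)→1200, (B,merge)→3400, (B,nl_idx)→3500, (C,merge)→3650, (B,hash)→5500, (B,nl)→15050 …(+1); best=1200 via (C,hash)
  {CD}: card=200; try (C,hash)→1000, (D,merge)→2200, (C,merge)→2350, (D,hash)→3300, (D,nl)→10050, (C,nl)→10200; best=1000 via (C,hash)
  {BCD}: card=12000; try (B,merge)→5800, (B,hash)→6600, (D,hash)→7400, (B,nl_idx)→14800, (D,merge)→42000, (B,nl)→61000 …(+1); best=5800 via (B,merge)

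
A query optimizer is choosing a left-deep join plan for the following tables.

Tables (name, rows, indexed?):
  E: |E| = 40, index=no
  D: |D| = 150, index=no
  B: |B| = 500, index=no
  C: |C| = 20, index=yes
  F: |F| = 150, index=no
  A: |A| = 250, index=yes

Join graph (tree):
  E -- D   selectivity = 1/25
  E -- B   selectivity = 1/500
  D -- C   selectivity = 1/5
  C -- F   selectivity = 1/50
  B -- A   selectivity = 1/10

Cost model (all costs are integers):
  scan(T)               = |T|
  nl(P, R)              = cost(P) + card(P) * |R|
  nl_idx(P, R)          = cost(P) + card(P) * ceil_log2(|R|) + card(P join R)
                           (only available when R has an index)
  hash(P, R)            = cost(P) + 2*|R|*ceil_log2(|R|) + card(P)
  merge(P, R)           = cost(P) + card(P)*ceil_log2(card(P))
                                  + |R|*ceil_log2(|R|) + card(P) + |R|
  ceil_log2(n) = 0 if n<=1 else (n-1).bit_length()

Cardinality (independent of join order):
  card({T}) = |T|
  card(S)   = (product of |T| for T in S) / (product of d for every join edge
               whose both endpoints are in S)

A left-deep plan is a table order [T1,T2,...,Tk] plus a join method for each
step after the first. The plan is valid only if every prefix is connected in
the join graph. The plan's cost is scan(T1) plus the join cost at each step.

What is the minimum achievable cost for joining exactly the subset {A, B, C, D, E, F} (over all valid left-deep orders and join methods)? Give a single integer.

13790

Selinger DP over subsets of {A,B,C,D,E,F}:
  {E}: scan cost=40, card=40
  {D}: scan cost=150, card=150
  {B}: scan cost=500, card=500
  {C}: scan cost=20, card=20
  {F}: scan cost=150, card=150
  {A}: scan cost=250, card=250
  {DE}: card=240; try (E,hash)→780, (D,merge)→1670, (E,merge)→1780, (D,hash)→2480, (D,nl)→6040, (E,nl)→6150; best=780 via (E,hash)
  {BE}: card=40; try (E,hash)→1480, (B,merge)→5320, (E,merge)→5780, (B,hash)→9080, (B,nl)→20040, (E,nl)→20500; best=1480 via (E,hash)
  {CD}: card=600; try (C,hash)→500, (D,merge)→1490, (C,nl_idx)→1500, (C,merge)→1620, (D,hash)→2440, (D,nl)→3020 …(+1); best=500 via (C,hash)
  {AB}: card=12500; try (A,hash)→5000, (B,merge)→7500, (A,merge)→7750, (B,hash)→9500, (A,nl_idx)→17000, (B,nl)→125250 …(+1); best=5000 via (A,hash)
  {CF}: card=60; try (C,hash)→500, (C,nl_idx)→960, (F,merge)→1490, (C,merge)→1620, (F,hash)→2440, (F,nl)→3020 …(+1); best=500 via (C,hash)
  {BDE}: card=240; try (D,merge)→3110, (D,hash)→3920, (D,nl)→7480, (B,merge)→7940, (B,hash)→10020, (B,nl)→120780; best=3110 via (D,merge)
  {CDE}: card=960; try (C,hash)→1220, (E,hash)→1580, (C,nl_idx)→2940, (C,merge)→3060, (C,nl)→5580, (E,merge)→7380 …(+1); best=1220 via (C,hash)
  {ABE}: card=1000; try (A,nl_idx)→2800, (A,merge)→4010, (A,hash)→5520, (A,nl)→11480, (E,hash)→17980, (E,merge)→192780 …(+1); best=2800 via (A,nl_idx)
  {CDF}: card=1800; try (D,merge)→2270, (D,hash)→2960, (F,hash)→3500, (F,merge)→8450, (D,nl)→9500, (F,nl)→90500; best=2270 via (D,merge)
  {BCDE}: card=960; try (C,hash)→3550, (C,nl_idx)→5270, (C,merge)→5390, (C,nl)→7910, (B,hash)→11180, (B,merge)→16780 …(+1); best=3550 via (C,hash)
  {ABDE}: card=6000; try (D,hash)→6200, (A,hash)→7350, (A,merge)→7520, (A,nl_idx)→11030, (D,merge)→15150, (A,nl)→63110 …(+1); best=6200 via (D,hash)
  {CDEF}: card=2880; try (E,hash)→4550, (F,hash)→4580, (F,merge)→13130, (E,merge)→24150, (E,nl)→74270, (F,nl)→145220; best=4550 via (E,hash)
  {BCDEF}: card=2880; try (F,hash)→6910, (F,merge)→15460, (B,hash)→16430, (B,merge)→46990, (F,nl)→147550, (B,nl)→1444550; best=6910 via (F,hash)
  {ABCDE}: card=24000; try (A,hash)→8510, (C,hash)→12400, (A,merge)→16360, (A,nl_idx)→35230, (C,nl_idx)→60200, (C,merge)→90320 …(+2); best=8510 via (A,hash)
  {ABCDEF}: card=72000; try (A,hash)→13790, (F,hash)→34910, (A,merge)→46600, (A,nl_idx)→101950, (F,merge)→393860, (A,nl)→726910 …(+1); best=13790 via (A,hash)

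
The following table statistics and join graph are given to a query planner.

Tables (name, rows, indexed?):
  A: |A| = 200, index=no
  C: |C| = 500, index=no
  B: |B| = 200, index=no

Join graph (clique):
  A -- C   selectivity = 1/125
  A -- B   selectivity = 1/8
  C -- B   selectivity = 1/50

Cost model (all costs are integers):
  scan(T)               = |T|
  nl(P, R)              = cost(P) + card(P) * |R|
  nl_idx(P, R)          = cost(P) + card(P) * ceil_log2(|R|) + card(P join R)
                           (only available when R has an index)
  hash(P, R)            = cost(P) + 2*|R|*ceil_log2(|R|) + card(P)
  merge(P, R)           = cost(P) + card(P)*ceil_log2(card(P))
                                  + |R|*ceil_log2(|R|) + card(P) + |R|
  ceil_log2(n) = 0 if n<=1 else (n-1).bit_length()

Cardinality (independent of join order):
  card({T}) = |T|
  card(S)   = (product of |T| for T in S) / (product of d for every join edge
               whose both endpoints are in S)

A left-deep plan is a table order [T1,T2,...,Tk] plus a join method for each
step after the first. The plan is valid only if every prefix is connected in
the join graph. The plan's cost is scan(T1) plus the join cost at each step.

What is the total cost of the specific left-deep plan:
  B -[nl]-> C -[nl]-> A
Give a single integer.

500200

step 1: scan B: cost=200, card=200
step 2: join C via nl
    card(P join C) = 200*500/(50) = 2000
    cost = 200 + 200*500 = 100200
step 3: join A via nl
    card(P join A) = 2000*200/(125*8) = 400
    cost = 100200 + 2000*200 = 500200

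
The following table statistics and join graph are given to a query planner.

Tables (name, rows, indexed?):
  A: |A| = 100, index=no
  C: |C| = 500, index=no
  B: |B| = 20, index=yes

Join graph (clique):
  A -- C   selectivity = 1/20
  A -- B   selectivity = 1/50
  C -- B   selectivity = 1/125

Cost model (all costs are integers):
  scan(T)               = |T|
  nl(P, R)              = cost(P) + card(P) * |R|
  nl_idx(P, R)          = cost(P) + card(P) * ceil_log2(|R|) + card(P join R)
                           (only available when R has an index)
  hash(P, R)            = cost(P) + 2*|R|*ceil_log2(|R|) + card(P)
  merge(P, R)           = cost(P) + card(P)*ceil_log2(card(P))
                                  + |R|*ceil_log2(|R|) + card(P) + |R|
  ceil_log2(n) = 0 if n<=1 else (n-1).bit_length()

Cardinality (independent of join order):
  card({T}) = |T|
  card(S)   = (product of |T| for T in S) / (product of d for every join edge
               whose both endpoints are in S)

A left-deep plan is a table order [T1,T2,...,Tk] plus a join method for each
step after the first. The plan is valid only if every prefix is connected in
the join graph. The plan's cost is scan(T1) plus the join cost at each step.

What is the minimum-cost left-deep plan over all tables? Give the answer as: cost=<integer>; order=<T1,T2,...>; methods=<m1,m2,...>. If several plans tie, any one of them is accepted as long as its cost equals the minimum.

cost=2640; order=C,B,A; methods=hash,merge

Selinger DP (subsets sized 1..n):
  {A}: scan cost=100, card=100
  {C}: scan cost=500, card=500
  {B}: scan cost=20, card=20
  {AC}: card=2500; try (A,hash)→2400, (C,merge)→5900, (A,merge)→6300, (C,hash)→9200, (C,nl)→50100, (A,nl)→50500; best=2400 via (A,hash)
  {AB}: card=40; try (B,hash)→400, (B,nl_idx)→640, (A,merge)→940, (B,merge)→1020, (A,hash)→1440, (A,nl)→2020 …(+1); best=400 via (B,hash)
  {BC}: card=80; try (B,hash)→1200, (B,nl_idx)→3080, (C,merge)→5140, (B,merge)→5620, (C,hash)→9040, (C,nl)→10020 …(+1); best=1200 via (B,hash)
  {ABC}: card=8; try (A,merge)→2640, (A,hash)→2680, (B,hash)→5100, (C,merge)→5680, (A,nl)→9200, (C,hash)→9440 …(+4); best=2640 via (A,merge)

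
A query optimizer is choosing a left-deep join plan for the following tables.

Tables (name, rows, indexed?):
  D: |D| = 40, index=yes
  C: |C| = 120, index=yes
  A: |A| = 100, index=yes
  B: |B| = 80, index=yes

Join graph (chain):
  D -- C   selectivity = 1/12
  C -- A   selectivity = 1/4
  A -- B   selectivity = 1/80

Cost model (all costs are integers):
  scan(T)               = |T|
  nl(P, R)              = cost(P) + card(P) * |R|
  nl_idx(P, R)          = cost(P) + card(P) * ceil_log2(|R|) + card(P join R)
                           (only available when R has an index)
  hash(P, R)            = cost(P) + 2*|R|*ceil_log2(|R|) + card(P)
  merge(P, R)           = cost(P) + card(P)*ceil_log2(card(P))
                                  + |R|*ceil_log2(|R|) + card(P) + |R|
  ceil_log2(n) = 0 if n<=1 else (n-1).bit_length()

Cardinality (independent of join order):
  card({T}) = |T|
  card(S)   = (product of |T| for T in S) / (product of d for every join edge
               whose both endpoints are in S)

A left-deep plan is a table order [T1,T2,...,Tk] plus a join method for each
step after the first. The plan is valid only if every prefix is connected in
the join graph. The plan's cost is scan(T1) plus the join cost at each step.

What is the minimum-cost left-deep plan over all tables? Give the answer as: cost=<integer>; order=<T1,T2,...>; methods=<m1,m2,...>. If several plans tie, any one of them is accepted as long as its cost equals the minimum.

cost=5980; order=B,A,C,D; methods=nl_idx,merge,hash

Selinger DP (subsets sized 1..n):
  {D}: scan cost=40, card=40
  {C}: scan cost=120, card=120
  {A}: scan cost=100, card=100
  {B}: scan cost=80, card=80
  {CD}: card=400; try (D,hash)→720, (C,nl_idx)→720, (D,nl_idx)→1240, (C,merge)→1280, (D,merge)→1360, (C,hash)→1760 …(+2); best=720 via (D,hash)
  {AC}: card=3000; try (A,hash)→1640, (C,merge)→1860, (C,hash)→1880, (A,merge)→1880, (C,nl_idx)→3800, (A,nl_idx)→3960 …(+2); best=1640 via (A,hash)
  {AB}: card=100; try (A,nl_idx)→740, (B,nl_idx)→900, (B,hash)→1320, (A,merge)→1520, (B,merge)→1540, (A,hash)→1560 …(+2); best=740 via (A,nl_idx)
  {ACD}: card=10000; try (A,hash)→2520, (D,hash)→5120, (A,merge)→5520, (A,nl_idx)→13520, (D,nl_idx)→29640, (A,nl)→40720 …(+2); best=2520 via (A,hash)
  {ABC}: card=3000; try (C,merge)→2500, (C,hash)→2520, (C,nl_idx)→4440, (B,hash)→5760, (C,nl)→12740, (B,nl_idx)→25640 …(+2); best=2500 via (C,merge)
  {ABCD}: card=10000; try (D,hash)→5980, (B,hash)→13640, (D,nl_idx)→30500, (D,merge)→41780, (B,nl_idx)→82520, (D,nl)→122500 …(+2); best=5980 via (D,hash)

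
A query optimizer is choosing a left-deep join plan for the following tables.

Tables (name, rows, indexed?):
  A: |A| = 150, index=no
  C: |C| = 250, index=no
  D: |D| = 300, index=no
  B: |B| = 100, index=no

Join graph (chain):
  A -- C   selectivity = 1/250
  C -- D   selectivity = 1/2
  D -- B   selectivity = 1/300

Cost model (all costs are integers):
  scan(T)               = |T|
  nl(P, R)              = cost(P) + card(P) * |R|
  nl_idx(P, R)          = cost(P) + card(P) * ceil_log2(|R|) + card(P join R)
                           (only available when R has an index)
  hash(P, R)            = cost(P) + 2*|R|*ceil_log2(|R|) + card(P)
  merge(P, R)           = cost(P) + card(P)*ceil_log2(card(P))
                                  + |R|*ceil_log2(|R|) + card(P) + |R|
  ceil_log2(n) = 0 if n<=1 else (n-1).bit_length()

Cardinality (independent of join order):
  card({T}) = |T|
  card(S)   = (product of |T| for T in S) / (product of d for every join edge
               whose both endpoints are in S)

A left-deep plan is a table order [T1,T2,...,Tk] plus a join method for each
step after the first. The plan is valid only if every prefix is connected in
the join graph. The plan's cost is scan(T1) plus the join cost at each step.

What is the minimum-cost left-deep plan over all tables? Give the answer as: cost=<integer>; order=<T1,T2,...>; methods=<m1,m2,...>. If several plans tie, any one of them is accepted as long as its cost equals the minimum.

cost=19950; order=D,B,C,A; methods=hash,merge,hash

Selinger DP (subsets sized 1..n):
  {A}: scan cost=150, card=150
  {C}: scan cost=250, card=250
  {D}: scan cost=300, card=300
  {B}: scan cost=100, card=100
  {AC}: card=150; try (A,hash)→2900, (C,merge)→3750, (A,merge)→3850, (C,hash)→4300, (C,nl)→37650, (A,nl)→37750; best=2900 via (A,hash)
  {CD}: card=37500; try (C,hash)→4600, (D,merge)→5500, (C,merge)→5550, (D,hash)→5900, (D,nl)→75250, (C,nl)→75300; best=4600 via (C,hash)
  {BD}: card=100; try (B,hash)→2000, (D,merge)→3900, (B,merge)→4100, (D,hash)→5600, (D,nl)→30100, (B,nl)→30300; best=2000 via (B,hash)
  {ACD}: card=22500; try (D,merge)→7250, (D,hash)→8450, (A,hash)→44500, (D,nl)→47900, (A,merge)→643450, (A,nl)→5629600; best=7250 via (D,merge)
  {BCD}: card=12500; try (C,merge)→5050, (C,hash)→6100, (C,nl)→27000, (B,hash)→43500, (B,merge)→642900, (B,nl)→3754600; best=5050 via (C,merge)
  {ABCD}: card=7500; try (A,hash)→19950, (B,hash)→31150, (A,merge)→193900, (B,merge)→368050, (A,nl)→1880050, (B,nl)→2257250; best=19950 via (A,hash)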